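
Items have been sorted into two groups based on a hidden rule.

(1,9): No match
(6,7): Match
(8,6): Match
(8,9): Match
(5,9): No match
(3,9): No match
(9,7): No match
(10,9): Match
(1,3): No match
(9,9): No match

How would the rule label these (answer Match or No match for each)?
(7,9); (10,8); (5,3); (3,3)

Rule: first is even. This holds for each 'Match' example and fails for each 'No match' one.
(7,9): first 7 — fails the rule, so No match. (10,8): first 10 — checks out, so Match. (5,3): first 5 — fails the rule, so No match. (3,3): first 3 — fails the rule, so No match.

No match, Match, No match, No match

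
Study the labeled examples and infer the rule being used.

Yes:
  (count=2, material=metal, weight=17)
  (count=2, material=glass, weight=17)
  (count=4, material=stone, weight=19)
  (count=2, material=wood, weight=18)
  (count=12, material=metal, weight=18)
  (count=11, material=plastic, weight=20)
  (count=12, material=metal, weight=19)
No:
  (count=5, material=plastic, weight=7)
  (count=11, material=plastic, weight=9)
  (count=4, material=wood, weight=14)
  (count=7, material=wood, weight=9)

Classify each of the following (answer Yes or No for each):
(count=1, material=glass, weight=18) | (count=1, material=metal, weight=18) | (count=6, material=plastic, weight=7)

Yes, Yes, No

Rule: weight ≥ 17. This holds for each 'Yes' example and fails for each 'No' one.
(count=1, material=glass, weight=18): Yes (weight = 18). (count=1, material=metal, weight=18): Yes (weight = 18). (count=6, material=plastic, weight=7): No (weight = 7).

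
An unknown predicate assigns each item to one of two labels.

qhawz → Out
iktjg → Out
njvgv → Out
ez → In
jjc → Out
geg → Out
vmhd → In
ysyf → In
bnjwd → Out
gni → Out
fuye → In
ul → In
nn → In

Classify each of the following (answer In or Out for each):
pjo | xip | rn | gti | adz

Out, Out, In, Out, Out

The rule appears to be: even length.
Out: pjo, since length 3.
Out: xip, since length 3.
In: rn, since length 2.
Out: gti, since length 3.
Out: adz, since length 3.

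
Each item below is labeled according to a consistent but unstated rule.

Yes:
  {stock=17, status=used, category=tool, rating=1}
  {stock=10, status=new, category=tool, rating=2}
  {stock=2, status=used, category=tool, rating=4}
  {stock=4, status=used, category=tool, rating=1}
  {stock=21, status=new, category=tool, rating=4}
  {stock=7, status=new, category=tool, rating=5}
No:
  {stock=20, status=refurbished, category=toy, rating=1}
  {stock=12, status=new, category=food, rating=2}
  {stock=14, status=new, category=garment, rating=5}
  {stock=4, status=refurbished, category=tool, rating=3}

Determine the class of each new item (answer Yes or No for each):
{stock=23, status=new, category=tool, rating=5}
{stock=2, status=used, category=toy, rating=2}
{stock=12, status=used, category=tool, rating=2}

Yes, No, Yes

One predicate separates the groups cleanly: category is tool AND rating ≠ 3.
{stock=23, status=new, category=tool, rating=5}: category is tool, rating = 5, meets the rule → Yes. {stock=2, status=used, category=toy, rating=2}: category is toy, rating = 2, doesn't match → No. {stock=12, status=used, category=tool, rating=2}: category is tool, rating = 2, meets the rule → Yes.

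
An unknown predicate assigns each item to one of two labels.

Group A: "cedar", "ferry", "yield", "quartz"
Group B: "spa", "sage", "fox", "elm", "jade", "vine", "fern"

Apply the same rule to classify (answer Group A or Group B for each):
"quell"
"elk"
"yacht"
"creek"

Group A, Group B, Group A, Group A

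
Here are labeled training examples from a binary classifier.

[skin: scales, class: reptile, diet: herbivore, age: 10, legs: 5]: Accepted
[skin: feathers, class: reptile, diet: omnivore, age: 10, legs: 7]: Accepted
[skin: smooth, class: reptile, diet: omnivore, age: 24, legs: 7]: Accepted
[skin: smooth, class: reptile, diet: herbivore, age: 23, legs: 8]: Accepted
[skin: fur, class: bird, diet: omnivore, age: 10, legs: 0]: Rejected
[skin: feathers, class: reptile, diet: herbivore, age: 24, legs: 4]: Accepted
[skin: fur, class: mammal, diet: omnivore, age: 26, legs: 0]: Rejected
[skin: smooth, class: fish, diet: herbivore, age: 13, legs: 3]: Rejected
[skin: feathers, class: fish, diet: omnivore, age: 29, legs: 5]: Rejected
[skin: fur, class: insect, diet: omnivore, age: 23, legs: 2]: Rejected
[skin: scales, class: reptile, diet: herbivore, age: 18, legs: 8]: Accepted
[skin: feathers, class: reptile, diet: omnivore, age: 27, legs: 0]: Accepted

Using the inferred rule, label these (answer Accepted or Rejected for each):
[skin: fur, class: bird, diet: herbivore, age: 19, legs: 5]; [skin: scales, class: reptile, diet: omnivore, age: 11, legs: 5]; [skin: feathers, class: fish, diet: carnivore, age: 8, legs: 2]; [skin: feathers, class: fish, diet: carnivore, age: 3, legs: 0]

Rejected, Accepted, Rejected, Rejected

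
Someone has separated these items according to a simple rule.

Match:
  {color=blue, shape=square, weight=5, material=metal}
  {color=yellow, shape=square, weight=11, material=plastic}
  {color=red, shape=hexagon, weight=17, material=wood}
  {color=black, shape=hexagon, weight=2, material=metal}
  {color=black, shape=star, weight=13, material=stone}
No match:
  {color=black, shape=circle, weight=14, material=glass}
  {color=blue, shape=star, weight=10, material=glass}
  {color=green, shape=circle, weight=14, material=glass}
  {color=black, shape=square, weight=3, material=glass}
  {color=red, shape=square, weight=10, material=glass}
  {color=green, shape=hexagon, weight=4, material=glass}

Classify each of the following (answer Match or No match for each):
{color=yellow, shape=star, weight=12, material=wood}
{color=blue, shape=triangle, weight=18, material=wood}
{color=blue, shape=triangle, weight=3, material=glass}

Match, Match, No match

The distinguishing property — material is not glass — holds for all the 'Match' cases and none of the 'No match' cases.
{color=yellow, shape=star, weight=12, material=wood} → material is wood → Match.
{color=blue, shape=triangle, weight=18, material=wood} → material is wood → Match.
{color=blue, shape=triangle, weight=3, material=glass} → material is glass → No match.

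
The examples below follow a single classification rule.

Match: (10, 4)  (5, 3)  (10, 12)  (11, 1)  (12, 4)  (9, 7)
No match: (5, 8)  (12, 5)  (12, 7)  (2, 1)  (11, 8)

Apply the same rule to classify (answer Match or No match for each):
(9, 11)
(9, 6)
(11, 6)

The simplest hypothesis consistent with all the labels is: sum is even.
(9, 11) → 9+11 = 20 → Match. (9, 6) → 9+6 = 15 → No match. (11, 6) → 11+6 = 17 → No match.

Match, No match, No match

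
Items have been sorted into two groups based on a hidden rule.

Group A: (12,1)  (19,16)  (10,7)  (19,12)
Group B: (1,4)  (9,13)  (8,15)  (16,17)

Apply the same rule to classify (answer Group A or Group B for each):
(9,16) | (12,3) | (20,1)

Every 'Group A' example satisfies: first > second. None of the 'Group B' examples do.

Group B, Group A, Group A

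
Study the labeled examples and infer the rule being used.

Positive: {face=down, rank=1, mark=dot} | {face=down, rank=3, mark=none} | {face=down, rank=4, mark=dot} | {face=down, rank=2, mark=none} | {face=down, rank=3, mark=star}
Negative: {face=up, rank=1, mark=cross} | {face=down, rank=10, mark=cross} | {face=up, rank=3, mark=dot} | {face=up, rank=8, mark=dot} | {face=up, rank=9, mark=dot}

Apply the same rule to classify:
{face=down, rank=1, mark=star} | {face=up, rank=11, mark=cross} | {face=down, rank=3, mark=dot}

All 'Positive' examples share one property — face is down AND rank ≤ 4 — and every 'Negative' example lacks it.
{face=down, rank=1, mark=star} → face is down, rank = 1 → Positive. {face=up, rank=11, mark=cross} → face is up, rank = 11 → Negative. {face=down, rank=3, mark=dot} → face is down, rank = 3 → Positive.

Positive, Negative, Positive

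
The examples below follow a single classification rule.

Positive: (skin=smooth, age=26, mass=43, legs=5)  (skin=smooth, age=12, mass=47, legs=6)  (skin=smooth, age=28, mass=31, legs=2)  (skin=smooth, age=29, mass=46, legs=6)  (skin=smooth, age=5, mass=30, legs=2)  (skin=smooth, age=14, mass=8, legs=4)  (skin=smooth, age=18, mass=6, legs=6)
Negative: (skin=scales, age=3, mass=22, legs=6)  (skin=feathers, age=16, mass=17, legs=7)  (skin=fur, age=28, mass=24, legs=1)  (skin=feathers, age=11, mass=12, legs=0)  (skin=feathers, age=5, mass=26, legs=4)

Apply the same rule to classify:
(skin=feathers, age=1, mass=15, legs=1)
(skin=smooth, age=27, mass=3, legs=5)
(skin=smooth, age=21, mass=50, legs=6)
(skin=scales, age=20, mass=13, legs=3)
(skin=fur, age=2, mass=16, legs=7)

The pattern is that an item is 'Positive' exactly when: skin is smooth.
(skin=feathers, age=1, mass=15, legs=1) → skin is feathers → Negative.
(skin=smooth, age=27, mass=3, legs=5) → skin is smooth → Positive.
(skin=smooth, age=21, mass=50, legs=6) → skin is smooth → Positive.
(skin=scales, age=20, mass=13, legs=3) → skin is scales → Negative.
(skin=fur, age=2, mass=16, legs=7) → skin is fur → Negative.

Negative, Positive, Positive, Negative, Negative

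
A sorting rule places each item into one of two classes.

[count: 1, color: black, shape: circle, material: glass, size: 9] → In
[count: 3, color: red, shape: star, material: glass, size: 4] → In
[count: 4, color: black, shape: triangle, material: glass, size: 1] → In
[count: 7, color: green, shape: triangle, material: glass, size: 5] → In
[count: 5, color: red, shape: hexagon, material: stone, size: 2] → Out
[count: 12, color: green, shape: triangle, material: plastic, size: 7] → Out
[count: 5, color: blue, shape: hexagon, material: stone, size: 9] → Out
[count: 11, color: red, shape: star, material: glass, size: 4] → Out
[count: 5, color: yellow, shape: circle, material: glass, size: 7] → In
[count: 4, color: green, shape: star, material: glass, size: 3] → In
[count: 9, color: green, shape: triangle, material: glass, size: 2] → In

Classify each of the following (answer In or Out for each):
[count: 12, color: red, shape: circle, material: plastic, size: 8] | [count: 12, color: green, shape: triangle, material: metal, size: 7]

One predicate separates the groups cleanly: material is glass AND count ≤ 9.

Out, Out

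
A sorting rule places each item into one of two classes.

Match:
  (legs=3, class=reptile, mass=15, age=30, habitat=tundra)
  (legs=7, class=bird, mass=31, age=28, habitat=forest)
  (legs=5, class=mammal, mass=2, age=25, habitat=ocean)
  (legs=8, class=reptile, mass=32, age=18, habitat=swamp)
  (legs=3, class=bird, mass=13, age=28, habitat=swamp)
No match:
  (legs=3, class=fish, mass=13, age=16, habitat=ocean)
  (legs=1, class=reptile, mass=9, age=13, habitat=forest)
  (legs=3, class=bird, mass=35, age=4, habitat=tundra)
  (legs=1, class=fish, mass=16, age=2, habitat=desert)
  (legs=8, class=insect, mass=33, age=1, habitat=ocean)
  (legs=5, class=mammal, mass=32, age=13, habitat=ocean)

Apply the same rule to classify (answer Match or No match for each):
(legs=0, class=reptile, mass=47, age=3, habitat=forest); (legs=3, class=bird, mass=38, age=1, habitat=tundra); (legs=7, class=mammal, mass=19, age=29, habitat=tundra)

Every 'Match' example satisfies: age ≥ 18. None of the 'No match' examples do.

No match, No match, Match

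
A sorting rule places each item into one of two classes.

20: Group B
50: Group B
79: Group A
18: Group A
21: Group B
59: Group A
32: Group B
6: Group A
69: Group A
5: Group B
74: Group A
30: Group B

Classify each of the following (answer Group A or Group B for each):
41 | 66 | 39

Group B, Group A, Group A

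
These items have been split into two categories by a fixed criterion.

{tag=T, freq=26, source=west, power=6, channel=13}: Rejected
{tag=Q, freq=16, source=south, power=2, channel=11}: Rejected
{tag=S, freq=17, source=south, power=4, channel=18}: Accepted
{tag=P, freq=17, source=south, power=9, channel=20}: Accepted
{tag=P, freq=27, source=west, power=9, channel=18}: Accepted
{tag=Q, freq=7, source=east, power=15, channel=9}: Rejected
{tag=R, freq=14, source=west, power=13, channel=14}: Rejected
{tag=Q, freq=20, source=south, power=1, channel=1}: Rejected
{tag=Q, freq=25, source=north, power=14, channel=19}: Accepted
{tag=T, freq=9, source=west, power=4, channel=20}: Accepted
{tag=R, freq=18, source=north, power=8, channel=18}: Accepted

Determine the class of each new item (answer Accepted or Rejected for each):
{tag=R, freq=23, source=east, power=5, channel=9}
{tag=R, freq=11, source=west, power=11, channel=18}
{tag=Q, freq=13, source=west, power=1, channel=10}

Rejected, Accepted, Rejected

The common property of the 'Accepted' items is: channel ≥ 18. No 'Rejected' item has it.
{tag=R, freq=23, source=east, power=5, channel=9} → channel = 9 → Rejected. {tag=R, freq=11, source=west, power=11, channel=18} → channel = 18 → Accepted. {tag=Q, freq=13, source=west, power=1, channel=10} → channel = 10 → Rejected.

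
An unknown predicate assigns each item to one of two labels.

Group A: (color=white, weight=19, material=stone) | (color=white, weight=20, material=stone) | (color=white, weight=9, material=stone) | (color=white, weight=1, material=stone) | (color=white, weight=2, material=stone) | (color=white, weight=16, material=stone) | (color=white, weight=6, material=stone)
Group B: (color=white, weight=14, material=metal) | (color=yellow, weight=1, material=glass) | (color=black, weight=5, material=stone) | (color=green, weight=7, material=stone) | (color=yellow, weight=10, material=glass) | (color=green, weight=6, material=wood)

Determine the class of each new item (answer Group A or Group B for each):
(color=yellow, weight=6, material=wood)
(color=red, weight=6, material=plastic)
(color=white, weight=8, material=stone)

The classifier is using: material is stone AND color is white.
(color=yellow, weight=6, material=wood) → material is wood, color is yellow → Group B.
(color=red, weight=6, material=plastic) → material is plastic, color is red → Group B.
(color=white, weight=8, material=stone) → material is stone, color is white → Group A.

Group B, Group B, Group A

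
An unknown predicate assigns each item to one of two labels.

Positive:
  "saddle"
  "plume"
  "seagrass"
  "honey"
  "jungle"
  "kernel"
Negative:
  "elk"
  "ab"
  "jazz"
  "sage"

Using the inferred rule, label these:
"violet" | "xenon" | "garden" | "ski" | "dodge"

Rule: length ≥ 5. This holds for each 'Positive' example and fails for each 'Negative' one.
"violet" → length 6 → Positive. "xenon" → length 5 → Positive. "garden" → length 6 → Positive. "ski" → length 3 → Negative. "dodge" → length 5 → Positive.

Positive, Positive, Positive, Negative, Positive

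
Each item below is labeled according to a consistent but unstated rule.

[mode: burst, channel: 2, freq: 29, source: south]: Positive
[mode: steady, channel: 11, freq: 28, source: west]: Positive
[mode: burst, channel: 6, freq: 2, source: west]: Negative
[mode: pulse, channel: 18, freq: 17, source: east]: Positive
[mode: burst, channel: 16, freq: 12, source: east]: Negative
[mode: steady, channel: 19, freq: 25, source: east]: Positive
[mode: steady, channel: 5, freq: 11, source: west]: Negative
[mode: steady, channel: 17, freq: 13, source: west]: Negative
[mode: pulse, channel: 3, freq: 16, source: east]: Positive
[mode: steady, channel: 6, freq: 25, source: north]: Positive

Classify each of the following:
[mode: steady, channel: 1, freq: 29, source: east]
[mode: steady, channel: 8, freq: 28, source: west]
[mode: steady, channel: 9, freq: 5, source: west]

The distinguishing property — freq ≥ 16 — holds for all the 'Positive' cases and none of the 'Negative' cases.
[mode: steady, channel: 1, freq: 29, source: east] — freq = 29, hence Positive.
[mode: steady, channel: 8, freq: 28, source: west] — freq = 28, hence Positive.
[mode: steady, channel: 9, freq: 5, source: west] — freq = 5, hence Negative.

Positive, Positive, Negative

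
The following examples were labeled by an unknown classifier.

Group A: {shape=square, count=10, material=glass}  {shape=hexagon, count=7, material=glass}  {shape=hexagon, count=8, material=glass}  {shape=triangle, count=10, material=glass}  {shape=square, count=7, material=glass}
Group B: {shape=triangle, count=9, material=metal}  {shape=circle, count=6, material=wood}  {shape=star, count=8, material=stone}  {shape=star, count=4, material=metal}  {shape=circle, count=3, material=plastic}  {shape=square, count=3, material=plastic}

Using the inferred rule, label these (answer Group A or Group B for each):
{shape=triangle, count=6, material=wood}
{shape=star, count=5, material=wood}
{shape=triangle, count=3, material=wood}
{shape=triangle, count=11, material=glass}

Looking at the examples, the only property every 'Group A' case has and every 'Group B' case lacks is: material is glass.
{shape=triangle, count=6, material=wood} → material is wood → Group B. {shape=star, count=5, material=wood} → material is wood → Group B. {shape=triangle, count=3, material=wood} → material is wood → Group B. {shape=triangle, count=11, material=glass} → material is glass → Group A.

Group B, Group B, Group B, Group A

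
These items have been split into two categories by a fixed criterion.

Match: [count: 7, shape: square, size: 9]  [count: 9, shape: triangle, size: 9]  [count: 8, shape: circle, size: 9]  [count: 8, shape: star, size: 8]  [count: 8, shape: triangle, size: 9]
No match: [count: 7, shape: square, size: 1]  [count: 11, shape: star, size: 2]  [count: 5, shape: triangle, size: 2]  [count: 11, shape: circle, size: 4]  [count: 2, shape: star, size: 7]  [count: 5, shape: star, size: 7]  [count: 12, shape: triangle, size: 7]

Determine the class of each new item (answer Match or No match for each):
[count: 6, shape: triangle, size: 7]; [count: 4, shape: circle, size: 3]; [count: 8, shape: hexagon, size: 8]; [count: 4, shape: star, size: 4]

No match, No match, Match, No match

Every 'Match' example satisfies: size ≥ 8. None of the 'No match' examples do.
[count: 6, shape: triangle, size: 7] → size = 7 → No match. [count: 4, shape: circle, size: 3] → size = 3 → No match. [count: 8, shape: hexagon, size: 8] → size = 8 → Match. [count: 4, shape: star, size: 4] → size = 4 → No match.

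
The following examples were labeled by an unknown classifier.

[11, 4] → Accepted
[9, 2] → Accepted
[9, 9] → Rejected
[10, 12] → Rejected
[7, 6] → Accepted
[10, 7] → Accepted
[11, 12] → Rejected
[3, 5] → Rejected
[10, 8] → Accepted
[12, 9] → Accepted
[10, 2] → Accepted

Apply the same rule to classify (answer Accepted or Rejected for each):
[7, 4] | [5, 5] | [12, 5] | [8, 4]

Accepted, Rejected, Accepted, Accepted

The simplest hypothesis consistent with all the labels is: first > second.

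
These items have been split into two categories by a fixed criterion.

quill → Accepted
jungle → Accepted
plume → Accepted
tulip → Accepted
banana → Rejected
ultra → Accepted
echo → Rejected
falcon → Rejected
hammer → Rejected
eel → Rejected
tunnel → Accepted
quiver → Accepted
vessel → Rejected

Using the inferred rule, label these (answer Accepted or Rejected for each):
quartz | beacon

Checking candidate rules against both groups, what survives is: contains 'u'.
quartz → has 'u' → Accepted. beacon → no 'u' → Rejected.

Accepted, Rejected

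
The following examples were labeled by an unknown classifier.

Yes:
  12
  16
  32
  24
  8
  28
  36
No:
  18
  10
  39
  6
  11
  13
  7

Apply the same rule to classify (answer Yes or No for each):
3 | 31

No, No

Comparing the two groups points to one rule — multiple of 4.
3 — 3 = 4·0 + 3, hence No.
31 — 31 = 4·7 + 3, hence No.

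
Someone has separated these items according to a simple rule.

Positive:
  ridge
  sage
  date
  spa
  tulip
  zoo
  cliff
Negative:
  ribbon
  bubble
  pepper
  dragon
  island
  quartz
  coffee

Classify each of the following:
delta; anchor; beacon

Positive, Negative, Negative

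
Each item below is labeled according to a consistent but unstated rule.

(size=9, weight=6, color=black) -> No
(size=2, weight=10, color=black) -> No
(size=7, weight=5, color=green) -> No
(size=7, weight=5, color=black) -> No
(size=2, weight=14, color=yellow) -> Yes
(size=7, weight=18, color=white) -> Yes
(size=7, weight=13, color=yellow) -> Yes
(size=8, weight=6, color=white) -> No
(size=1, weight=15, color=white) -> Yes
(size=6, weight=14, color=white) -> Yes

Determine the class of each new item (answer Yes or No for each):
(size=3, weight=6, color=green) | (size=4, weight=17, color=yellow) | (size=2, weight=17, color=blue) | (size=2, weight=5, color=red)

No, Yes, Yes, No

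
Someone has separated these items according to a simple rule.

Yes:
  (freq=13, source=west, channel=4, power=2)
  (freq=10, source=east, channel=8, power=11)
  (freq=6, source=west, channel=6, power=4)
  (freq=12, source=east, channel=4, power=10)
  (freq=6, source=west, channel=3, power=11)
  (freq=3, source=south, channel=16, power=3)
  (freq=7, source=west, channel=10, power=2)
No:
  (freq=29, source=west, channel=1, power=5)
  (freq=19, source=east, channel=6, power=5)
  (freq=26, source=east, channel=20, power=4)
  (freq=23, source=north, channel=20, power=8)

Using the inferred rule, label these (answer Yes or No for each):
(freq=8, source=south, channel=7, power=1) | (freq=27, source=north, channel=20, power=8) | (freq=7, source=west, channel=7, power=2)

Yes, No, Yes

All 'Yes' examples share one property — freq ≤ 13 — and every 'No' example lacks it.
(freq=8, source=south, channel=7, power=1): freq = 8 — fits, so Yes.
(freq=27, source=north, channel=20, power=8): freq = 27 — doesn't qualify, so No.
(freq=7, source=west, channel=7, power=2): freq = 7 — fits, so Yes.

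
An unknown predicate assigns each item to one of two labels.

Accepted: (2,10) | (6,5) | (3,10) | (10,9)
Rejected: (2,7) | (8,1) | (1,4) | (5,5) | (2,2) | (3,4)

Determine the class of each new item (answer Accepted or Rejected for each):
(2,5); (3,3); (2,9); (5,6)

The common property of the 'Accepted' items is: sum ≥ 11. No 'Rejected' item has it.

Rejected, Rejected, Accepted, Accepted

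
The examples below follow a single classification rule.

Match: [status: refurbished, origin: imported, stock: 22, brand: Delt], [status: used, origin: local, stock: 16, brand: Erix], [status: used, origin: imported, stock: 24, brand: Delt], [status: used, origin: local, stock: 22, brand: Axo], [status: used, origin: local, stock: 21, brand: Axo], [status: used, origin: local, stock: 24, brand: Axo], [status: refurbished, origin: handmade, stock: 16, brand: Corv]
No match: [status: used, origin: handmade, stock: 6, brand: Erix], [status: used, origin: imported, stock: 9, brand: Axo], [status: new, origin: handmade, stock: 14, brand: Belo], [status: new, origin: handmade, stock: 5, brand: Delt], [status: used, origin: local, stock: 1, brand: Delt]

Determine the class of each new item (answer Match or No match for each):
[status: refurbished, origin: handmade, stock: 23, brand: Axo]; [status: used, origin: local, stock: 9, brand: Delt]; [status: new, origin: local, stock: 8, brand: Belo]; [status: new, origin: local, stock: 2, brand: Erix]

Match, No match, No match, No match

One predicate separates the groups cleanly: stock ≥ 16.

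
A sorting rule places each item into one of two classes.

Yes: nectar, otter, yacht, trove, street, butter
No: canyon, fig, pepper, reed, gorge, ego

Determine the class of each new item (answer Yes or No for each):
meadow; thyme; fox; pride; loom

No, Yes, No, No, No

A rule that fits every label: contains 't' — true of each 'Yes' example, false of each 'No' one.
meadow → no 't' → No. thyme → has 't' → Yes. fox → no 't' → No. pride → no 't' → No. loom → no 't' → No.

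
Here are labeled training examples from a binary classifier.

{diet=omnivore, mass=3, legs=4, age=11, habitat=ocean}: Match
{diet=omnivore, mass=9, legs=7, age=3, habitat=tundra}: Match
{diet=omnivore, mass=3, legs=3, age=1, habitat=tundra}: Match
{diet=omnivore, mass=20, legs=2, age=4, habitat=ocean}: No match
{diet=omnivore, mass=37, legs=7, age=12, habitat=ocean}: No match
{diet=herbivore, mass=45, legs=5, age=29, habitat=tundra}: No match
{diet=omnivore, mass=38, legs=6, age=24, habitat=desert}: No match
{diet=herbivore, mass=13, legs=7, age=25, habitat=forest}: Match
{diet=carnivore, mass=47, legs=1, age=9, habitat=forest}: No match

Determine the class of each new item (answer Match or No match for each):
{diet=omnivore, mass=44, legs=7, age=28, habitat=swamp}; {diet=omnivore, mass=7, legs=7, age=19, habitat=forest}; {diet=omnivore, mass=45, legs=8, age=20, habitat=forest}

No match, Match, No match

Rule: mass ≤ 13. This holds for each 'Match' example and fails for each 'No match' one.
{diet=omnivore, mass=44, legs=7, age=28, habitat=swamp}: mass = 44 — doesn't match, so No match.
{diet=omnivore, mass=7, legs=7, age=19, habitat=forest}: mass = 7 — satisfies this, so Match.
{diet=omnivore, mass=45, legs=8, age=20, habitat=forest}: mass = 45 — doesn't match, so No match.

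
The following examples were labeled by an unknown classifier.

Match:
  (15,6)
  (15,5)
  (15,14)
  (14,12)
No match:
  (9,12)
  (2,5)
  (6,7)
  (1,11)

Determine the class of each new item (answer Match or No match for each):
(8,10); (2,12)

No match, No match

'Match' ⟺ first > second.
(8,10) → 8 < 10 → No match.
(2,12) → 2 < 12 → No match.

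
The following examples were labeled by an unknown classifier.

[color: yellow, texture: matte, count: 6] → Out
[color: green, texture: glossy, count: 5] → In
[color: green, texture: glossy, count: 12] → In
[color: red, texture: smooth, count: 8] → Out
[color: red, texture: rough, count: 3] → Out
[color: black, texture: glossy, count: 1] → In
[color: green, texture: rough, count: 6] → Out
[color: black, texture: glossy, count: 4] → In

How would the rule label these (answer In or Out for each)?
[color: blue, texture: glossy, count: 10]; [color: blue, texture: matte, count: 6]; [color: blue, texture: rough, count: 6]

In, Out, Out

'In' ⟺ texture is glossy.
[color: blue, texture: glossy, count: 10]: texture is glossy, meets the rule → In. [color: blue, texture: matte, count: 6]: texture is matte, doesn't match → Out. [color: blue, texture: rough, count: 6]: texture is rough, doesn't match → Out.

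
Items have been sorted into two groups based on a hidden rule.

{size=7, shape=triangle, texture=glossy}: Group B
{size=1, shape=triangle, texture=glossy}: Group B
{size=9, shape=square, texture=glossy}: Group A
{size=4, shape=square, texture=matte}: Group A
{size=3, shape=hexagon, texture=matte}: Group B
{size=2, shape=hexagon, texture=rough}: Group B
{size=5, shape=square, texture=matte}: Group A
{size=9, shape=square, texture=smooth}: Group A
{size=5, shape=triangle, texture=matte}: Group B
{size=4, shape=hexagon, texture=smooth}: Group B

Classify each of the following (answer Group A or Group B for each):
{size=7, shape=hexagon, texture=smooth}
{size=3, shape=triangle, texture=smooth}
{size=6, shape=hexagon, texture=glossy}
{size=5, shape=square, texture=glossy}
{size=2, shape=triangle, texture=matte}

Group B, Group B, Group B, Group A, Group B

Comparing the two groups points to one rule — shape is square.
{size=7, shape=hexagon, texture=smooth}: shape is hexagon, doesn't match → Group B. {size=3, shape=triangle, texture=smooth}: shape is triangle, doesn't match → Group B. {size=6, shape=hexagon, texture=glossy}: shape is hexagon, doesn't match → Group B. {size=5, shape=square, texture=glossy}: shape is square, qualifies → Group A. {size=2, shape=triangle, texture=matte}: shape is triangle, doesn't match → Group B.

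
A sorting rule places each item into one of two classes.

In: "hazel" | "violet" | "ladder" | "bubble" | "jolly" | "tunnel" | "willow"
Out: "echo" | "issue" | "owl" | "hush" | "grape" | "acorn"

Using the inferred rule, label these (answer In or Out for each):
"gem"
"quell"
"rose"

The common property of the 'In' items is: length ≥ 4 AND contains 'l'. No 'Out' item has it.
"gem" → length 3, no 'l' → Out.
"quell" → length 5, has 'l' → In.
"rose" → length 4, no 'l' → Out.

Out, In, Out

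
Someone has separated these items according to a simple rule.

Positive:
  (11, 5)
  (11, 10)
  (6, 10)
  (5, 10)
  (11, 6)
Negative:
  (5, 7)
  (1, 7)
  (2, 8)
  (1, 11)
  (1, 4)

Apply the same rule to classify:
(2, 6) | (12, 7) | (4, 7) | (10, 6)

Negative, Positive, Negative, Positive

The distinguishing property — sum ≥ 15 — holds for all the 'Positive' cases and none of the 'Negative' cases.
(2, 6) → 2+6 = 8 → Negative.
(12, 7) → 12+7 = 19 → Positive.
(4, 7) → 4+7 = 11 → Negative.
(10, 6) → 10+6 = 16 → Positive.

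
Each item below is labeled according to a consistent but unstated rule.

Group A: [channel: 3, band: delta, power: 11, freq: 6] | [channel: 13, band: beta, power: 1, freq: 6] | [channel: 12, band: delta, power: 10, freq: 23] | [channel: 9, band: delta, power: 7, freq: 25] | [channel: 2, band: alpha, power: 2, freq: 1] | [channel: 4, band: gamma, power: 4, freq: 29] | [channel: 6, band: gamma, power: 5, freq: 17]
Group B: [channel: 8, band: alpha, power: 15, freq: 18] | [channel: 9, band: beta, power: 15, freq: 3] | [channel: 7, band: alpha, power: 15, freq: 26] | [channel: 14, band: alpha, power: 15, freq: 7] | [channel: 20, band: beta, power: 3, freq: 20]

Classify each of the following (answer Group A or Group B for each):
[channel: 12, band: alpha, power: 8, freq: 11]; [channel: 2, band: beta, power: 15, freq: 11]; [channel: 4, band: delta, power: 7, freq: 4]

Group A, Group B, Group A

'Group A' ⟺ channel ≤ 13 AND power ≤ 11.
[channel: 12, band: alpha, power: 8, freq: 11] → channel = 12, power = 8 → Group A. [channel: 2, band: beta, power: 15, freq: 11] → channel = 2, power = 15 → Group B. [channel: 4, band: delta, power: 7, freq: 4] → channel = 4, power = 7 → Group A.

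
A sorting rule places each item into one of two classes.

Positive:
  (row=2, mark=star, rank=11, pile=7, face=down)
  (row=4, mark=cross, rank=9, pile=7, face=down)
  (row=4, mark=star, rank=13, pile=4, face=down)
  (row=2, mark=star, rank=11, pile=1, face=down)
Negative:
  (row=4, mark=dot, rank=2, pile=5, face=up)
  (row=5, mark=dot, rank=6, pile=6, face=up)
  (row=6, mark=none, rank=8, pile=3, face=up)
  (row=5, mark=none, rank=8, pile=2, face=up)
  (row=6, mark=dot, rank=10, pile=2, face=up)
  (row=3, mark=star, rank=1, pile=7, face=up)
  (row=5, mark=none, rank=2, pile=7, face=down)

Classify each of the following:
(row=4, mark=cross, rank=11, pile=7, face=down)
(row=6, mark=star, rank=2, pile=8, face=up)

Positive, Negative

Every 'Positive' example satisfies: face is down AND row ≤ 4. None of the 'Negative' examples do.
(row=4, mark=cross, rank=11, pile=7, face=down): Positive (face is down, row = 4).
(row=6, mark=star, rank=2, pile=8, face=up): Negative (face is up, row = 6).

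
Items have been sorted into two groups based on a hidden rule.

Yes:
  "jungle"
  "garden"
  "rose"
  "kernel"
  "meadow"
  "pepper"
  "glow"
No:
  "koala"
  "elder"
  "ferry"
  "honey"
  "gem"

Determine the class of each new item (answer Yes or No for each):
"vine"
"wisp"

The distinguishing property — even length — holds for all the 'Yes' cases and none of the 'No' cases.
"vine": Yes (length 4).
"wisp": Yes (length 4).

Yes, Yes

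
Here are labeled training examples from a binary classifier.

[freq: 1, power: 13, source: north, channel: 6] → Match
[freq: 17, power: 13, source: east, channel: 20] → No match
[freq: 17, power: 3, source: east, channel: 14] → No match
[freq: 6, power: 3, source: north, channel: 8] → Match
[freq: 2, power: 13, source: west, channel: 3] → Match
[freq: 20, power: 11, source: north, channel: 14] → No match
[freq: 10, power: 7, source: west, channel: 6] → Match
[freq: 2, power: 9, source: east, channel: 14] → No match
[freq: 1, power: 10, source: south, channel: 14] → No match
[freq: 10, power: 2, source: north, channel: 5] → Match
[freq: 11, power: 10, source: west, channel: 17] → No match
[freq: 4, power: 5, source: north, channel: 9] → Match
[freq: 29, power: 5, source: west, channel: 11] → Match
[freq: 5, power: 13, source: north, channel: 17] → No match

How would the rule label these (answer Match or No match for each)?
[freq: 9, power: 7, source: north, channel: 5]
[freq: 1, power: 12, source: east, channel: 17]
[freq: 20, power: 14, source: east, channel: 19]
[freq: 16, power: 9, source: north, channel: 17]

Match, No match, No match, No match

The rule appears to be: channel ≤ 11.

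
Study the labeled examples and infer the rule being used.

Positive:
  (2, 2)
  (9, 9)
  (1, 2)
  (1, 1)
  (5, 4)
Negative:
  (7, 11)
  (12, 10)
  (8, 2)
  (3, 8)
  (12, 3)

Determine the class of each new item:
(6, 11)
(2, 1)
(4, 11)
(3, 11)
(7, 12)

'Positive' ⟺ |first − second| ≤ 1.
(6, 11): |6−11| = 5, fails this test → Negative. (2, 1): |2−1| = 1, has this property → Positive. (4, 11): |4−11| = 7, fails this test → Negative. (3, 11): |3−11| = 8, fails this test → Negative. (7, 12): |7−12| = 5, fails this test → Negative.

Negative, Positive, Negative, Negative, Negative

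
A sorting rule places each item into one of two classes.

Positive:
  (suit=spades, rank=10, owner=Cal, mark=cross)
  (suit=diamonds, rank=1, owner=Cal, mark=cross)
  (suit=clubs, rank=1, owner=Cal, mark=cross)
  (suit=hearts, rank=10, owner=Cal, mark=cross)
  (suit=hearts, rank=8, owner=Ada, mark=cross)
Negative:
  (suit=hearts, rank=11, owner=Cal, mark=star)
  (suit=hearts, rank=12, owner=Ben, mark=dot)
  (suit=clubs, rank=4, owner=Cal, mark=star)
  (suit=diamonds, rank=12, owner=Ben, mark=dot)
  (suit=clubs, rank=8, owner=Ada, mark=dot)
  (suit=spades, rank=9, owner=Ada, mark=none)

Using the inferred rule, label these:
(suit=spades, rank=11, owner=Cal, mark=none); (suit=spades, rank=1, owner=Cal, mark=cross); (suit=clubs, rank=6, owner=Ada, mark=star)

Negative, Positive, Negative

The simplest hypothesis consistent with all the labels is: mark is cross.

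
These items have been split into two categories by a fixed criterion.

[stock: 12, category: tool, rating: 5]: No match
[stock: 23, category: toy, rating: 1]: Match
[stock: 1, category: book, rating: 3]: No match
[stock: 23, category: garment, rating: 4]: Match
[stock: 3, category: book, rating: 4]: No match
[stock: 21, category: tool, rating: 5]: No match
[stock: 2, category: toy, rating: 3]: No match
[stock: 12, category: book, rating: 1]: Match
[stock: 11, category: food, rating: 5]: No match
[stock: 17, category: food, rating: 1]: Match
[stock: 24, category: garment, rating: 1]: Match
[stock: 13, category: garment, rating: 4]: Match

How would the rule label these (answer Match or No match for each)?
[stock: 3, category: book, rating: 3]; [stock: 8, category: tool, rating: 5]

No match, No match

The rule appears to be: rating ≤ 4 AND stock ≥ 11.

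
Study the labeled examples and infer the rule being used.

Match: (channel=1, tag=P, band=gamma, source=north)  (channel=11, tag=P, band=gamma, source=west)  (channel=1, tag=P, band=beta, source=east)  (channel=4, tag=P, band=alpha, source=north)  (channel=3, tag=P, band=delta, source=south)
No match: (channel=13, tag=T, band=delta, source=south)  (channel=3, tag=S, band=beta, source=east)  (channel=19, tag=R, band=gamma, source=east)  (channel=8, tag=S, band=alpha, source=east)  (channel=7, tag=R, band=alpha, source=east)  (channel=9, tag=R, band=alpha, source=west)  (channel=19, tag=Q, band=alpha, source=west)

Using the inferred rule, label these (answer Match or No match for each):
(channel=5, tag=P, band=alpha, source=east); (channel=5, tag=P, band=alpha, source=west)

The pattern is that an item is 'Match' exactly when: tag is P.

Match, Match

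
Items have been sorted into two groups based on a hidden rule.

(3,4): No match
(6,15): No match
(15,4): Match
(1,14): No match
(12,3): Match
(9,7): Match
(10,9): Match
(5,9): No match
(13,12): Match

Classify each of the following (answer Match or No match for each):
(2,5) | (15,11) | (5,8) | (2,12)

No match, Match, No match, No match

A rule that fits every label: first > second — true of each 'Match' example, false of each 'No match' one.
(2,5): 2 < 5, does not pass → No match.
(15,11): 15 > 11, qualifies → Match.
(5,8): 5 < 8, does not pass → No match.
(2,12): 2 < 12, does not pass → No match.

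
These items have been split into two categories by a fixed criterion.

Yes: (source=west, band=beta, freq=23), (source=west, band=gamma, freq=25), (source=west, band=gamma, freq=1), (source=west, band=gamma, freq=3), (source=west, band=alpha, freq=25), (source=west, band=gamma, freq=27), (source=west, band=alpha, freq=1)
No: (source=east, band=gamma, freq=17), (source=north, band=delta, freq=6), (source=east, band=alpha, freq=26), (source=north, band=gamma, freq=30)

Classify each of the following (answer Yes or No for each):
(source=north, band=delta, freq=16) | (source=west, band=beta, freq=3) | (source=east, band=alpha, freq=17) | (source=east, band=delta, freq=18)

No, Yes, No, No

The rule appears to be: source is west.
(source=north, band=delta, freq=16) → source is north → No. (source=west, band=beta, freq=3) → source is west → Yes. (source=east, band=alpha, freq=17) → source is east → No. (source=east, band=delta, freq=18) → source is east → No.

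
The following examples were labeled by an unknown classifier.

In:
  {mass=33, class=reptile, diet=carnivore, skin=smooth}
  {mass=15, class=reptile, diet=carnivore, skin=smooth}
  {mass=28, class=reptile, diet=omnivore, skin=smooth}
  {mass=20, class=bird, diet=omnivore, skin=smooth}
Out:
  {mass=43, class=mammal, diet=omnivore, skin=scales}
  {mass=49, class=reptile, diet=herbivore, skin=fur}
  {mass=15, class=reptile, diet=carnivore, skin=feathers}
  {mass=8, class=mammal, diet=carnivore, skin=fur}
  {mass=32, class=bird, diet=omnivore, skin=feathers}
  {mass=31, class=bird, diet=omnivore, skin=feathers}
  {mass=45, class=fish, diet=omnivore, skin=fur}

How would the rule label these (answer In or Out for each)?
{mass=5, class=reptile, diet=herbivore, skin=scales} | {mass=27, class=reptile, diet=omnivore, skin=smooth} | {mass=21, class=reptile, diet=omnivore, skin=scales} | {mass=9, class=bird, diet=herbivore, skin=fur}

Out, In, Out, Out

A rule that fits every label: skin is smooth — true of each 'In' example, false of each 'Out' one.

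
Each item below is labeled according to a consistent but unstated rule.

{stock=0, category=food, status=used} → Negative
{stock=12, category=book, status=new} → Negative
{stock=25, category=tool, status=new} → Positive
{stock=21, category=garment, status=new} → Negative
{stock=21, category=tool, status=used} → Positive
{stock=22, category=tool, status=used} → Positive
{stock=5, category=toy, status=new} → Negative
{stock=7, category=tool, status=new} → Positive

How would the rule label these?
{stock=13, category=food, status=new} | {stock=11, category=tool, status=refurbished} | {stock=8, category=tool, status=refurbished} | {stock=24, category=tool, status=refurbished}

The distinguishing property — category is tool — holds for all the 'Positive' cases and none of the 'Negative' cases.
{stock=13, category=food, status=new}: category is food — doesn't match, so Negative.
{stock=11, category=tool, status=refurbished}: category is tool — qualifies, so Positive.
{stock=8, category=tool, status=refurbished}: category is tool — qualifies, so Positive.
{stock=24, category=tool, status=refurbished}: category is tool — qualifies, so Positive.

Negative, Positive, Positive, Positive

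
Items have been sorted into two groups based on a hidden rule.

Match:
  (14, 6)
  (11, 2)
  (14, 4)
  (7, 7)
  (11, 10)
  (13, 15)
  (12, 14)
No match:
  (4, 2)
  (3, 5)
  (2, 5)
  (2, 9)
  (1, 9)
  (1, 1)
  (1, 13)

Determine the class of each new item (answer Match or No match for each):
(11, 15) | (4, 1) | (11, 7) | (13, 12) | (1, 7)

One predicate separates the groups cleanly: first ≥ 5.
(11, 15): first 11, has this property → Match. (4, 1): first 4, does not satisfy this → No match. (11, 7): first 11, has this property → Match. (13, 12): first 13, has this property → Match. (1, 7): first 1, does not satisfy this → No match.

Match, No match, Match, Match, No match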